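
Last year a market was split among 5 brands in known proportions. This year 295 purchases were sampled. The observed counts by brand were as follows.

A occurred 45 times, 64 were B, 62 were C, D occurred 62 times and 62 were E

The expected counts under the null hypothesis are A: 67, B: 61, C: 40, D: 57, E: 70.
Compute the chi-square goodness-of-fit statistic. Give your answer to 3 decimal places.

χ² = (45−67)²/67 + (64−61)²/61 + (62−40)²/40 + (62−57)²/57 + (62−70)²/70
   = 7.2239 + 0.1475 + 12.1000 + 0.4386 + 0.9143
Sum = 20.824

20.824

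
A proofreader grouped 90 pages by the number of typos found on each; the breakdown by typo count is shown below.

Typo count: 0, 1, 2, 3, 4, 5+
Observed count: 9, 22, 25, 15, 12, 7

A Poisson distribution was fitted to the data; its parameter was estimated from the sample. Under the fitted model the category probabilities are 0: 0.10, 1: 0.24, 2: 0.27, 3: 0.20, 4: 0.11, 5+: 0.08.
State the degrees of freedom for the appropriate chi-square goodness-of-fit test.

4

There are k = 6 categories and 1 parameter estimated from the data, so df = 6 − 1 − 1 = 4.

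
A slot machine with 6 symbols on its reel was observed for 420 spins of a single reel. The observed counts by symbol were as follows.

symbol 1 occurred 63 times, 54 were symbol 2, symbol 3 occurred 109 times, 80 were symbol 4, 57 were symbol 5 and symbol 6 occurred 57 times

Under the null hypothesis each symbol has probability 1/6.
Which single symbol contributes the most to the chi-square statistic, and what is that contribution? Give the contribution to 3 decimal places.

symbol 3, 21.729

Expected count for each of the 6 categories: 420/6 = 70.
cat           O        E   (O−E)²/E
symbol 1     63       70     0.7000
symbol 2     54       70     3.6571
symbol 3    109       70    21.7286
symbol 4     80       70     1.4286
symbol 5     57       70     2.4143
symbol 6     57       70     2.4143
The largest term is for symbol 3: 21.729.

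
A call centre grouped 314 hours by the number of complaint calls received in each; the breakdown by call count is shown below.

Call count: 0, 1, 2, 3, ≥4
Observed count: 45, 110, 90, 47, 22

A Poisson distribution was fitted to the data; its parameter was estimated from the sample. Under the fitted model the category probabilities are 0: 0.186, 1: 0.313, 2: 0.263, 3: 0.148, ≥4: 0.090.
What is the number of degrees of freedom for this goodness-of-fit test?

There are k = 5 categories and 1 parameter estimated from the data, so df = 5 − 1 − 1 = 3.

3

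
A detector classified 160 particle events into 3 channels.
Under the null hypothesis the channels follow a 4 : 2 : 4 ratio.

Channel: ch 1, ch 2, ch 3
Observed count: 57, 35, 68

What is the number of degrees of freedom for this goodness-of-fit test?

2

There are k = 3 categories and no parameters were estimated from the data, so df = 3 − 1 = 2.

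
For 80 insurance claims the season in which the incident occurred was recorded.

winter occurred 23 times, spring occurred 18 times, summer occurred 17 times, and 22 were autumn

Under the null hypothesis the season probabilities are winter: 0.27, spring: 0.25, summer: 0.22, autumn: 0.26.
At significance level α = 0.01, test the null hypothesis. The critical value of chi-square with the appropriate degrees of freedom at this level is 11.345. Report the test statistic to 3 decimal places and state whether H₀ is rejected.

Expected counts E_i = n·p_i: 80×0.27 = 21.6, 80×0.25 = 20, 80×0.22 = 17.6, 80×0.26 = 20.8.
winter: (23 − 21.6)²/21.6 = 1.96/21.6 = 0.0907
spring: (18 − 20)²/20 = 4/20 = 0.2000
summer: (17 − 17.6)²/17.6 = 0.36/17.6 = 0.0205
autumn: (22 − 20.8)²/20.8 = 1.44/20.8 = 0.0692
Sum = 0.380
df = 3. Since 0.380 < 11.345, we do not reject H₀.

0.380; do not reject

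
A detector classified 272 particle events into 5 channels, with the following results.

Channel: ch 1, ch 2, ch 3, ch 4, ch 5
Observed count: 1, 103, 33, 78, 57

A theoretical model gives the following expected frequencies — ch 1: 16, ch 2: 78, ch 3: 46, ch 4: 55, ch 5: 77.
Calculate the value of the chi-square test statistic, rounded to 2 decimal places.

40.56

ch 1: (1 − 16)²/16 = 225/16 = 14.063
ch 2: (103 − 78)²/78 = 625/78 = 8.013
ch 3: (33 − 46)²/46 = 169/46 = 3.674
ch 4: (78 − 55)²/55 = 529/55 = 9.618
ch 5: (57 − 77)²/77 = 400/77 = 5.195
Sum = 40.56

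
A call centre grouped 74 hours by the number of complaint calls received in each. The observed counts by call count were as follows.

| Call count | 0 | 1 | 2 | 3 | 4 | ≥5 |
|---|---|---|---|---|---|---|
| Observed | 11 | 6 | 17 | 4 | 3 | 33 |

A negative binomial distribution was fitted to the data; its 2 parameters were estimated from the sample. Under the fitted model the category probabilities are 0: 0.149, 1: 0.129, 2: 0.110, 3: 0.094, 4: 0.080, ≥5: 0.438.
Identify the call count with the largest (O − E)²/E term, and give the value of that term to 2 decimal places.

Expected counts E_i = n·p_i: 74×0.149 = 11.026, 74×0.129 = 9.546, 74×0.110 = 8.14, 74×0.094 = 6.956, 74×0.080 = 5.92, 74×0.438 = 32.412.
0: (11 − 11.026)²/11.026 = 0.000676/11.026 = 0.000
1: (6 − 9.546)²/9.546 = 12.574116/9.546 = 1.317
2: (17 − 8.14)²/8.14 = 78.4996/8.14 = 9.644
3: (4 − 6.956)²/6.956 = 8.737936/6.956 = 1.256
4: (3 − 5.92)²/5.92 = 8.5264/5.92 = 1.440
≥5: (33 − 32.412)²/32.412 = 0.345744/32.412 = 0.011
The largest term is for 2: 9.64.

2, 9.64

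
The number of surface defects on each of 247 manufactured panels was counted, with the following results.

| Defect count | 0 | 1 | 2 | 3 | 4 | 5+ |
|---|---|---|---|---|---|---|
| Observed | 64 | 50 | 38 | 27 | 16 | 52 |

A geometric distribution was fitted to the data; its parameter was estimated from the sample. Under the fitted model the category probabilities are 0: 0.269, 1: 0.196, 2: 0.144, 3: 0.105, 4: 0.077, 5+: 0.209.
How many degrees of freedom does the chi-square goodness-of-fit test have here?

4

There are k = 6 categories and 1 parameter estimated from the data, so df = 6 − 1 − 1 = 4.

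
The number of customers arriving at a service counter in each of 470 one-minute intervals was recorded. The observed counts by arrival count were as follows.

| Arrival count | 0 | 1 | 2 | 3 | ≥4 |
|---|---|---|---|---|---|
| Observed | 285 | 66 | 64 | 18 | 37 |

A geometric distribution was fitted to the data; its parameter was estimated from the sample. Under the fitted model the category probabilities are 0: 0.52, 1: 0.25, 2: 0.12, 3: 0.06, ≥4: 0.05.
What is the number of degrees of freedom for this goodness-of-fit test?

There are k = 5 categories and 1 parameter estimated from the data, so df = 5 − 1 − 1 = 3.

3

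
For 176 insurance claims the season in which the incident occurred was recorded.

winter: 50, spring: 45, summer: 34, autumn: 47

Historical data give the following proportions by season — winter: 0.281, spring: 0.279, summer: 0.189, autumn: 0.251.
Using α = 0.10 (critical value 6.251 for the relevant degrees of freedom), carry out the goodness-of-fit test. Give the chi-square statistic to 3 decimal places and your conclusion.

Expected counts E_i = n·p_i: 176×0.281 = 49.456, 176×0.279 = 49.104, 176×0.189 = 33.264, 176×0.251 = 44.176.
cat         O        E   (O−E)²/E
winter     50   49.456     0.0060
spring     45   49.104     0.3430
summer     34   33.264     0.0163
autumn     47   44.176     0.1805
Sum = 0.546
df = 3. Since 0.546 < 6.251, we do not reject H₀.

0.546; do not reject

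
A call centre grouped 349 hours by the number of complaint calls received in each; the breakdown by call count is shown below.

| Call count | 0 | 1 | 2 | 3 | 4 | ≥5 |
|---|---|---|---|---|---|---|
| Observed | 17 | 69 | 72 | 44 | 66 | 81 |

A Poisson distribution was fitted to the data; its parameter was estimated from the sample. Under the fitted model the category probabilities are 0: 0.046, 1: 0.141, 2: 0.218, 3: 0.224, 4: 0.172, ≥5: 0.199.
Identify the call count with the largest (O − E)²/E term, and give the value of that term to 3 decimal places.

Expected counts E_i = n·p_i: 349×0.046 = 16.054, 349×0.141 = 49.209, 349×0.218 = 76.082, 349×0.224 = 78.176, 349×0.172 = 60.028, 349×0.199 = 69.451.
cat         O        E   (O−E)²/E
0          17   16.054     0.0557
1          69   49.209     7.9596
2          72   76.082     0.2190
3          44   78.176    14.9406
4          66   60.028     0.5941
≥5         81   69.451     1.9205
The largest term is for 3: 14.941.

3, 14.941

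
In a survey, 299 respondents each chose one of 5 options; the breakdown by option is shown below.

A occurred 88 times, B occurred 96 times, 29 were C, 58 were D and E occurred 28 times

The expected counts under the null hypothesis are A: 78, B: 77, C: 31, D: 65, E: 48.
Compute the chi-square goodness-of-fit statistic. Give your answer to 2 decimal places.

cat         O        E   (O−E)²/E
A          88       78      1.282
B          96       77      4.688
C          29       31      0.129
D          58       65      0.754
E          28       48      8.333
Sum = 15.19

15.19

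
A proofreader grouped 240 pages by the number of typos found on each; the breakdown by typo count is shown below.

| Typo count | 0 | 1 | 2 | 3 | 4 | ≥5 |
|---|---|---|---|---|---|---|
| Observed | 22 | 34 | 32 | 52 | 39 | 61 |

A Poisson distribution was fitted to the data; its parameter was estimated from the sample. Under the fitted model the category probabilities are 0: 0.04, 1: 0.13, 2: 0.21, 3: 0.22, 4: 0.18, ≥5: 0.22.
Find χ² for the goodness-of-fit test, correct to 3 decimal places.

Expected counts E_i = n·p_i: 240×0.04 = 9.6, 240×0.13 = 31.2, 240×0.21 = 50.4, 240×0.22 = 52.8, 240×0.18 = 43.2, 240×0.22 = 52.8.
χ² = (22−9.6)²/9.6 + (34−31.2)²/31.2 + (32−50.4)²/50.4 + (52−52.8)²/52.8 + (39−43.2)²/43.2 + (61−52.8)²/52.8
   = 16.0167 + 0.2513 + 6.7175 + 0.0121 + 0.4083 + 1.2735
Sum = 24.679

24.679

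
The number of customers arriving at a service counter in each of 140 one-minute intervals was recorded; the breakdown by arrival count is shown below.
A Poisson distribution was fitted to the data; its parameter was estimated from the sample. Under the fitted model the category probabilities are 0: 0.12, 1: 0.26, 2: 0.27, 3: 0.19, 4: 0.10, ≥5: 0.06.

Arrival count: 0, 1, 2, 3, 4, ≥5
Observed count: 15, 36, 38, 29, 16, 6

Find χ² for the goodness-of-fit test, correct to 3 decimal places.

Expected counts E_i = n·p_i: 140×0.12 = 16.8, 140×0.26 = 36.4, 140×0.27 = 37.8, 140×0.19 = 26.6, 140×0.10 = 14, 140×0.06 = 8.4.
0: (15 − 16.8)²/16.8 = 3.24/16.8 = 0.1929
1: (36 − 36.4)²/36.4 = 0.16/36.4 = 0.0044
2: (38 − 37.8)²/37.8 = 0.04/37.8 = 0.0011
3: (29 − 26.6)²/26.6 = 5.76/26.6 = 0.2165
4: (16 − 14)²/14 = 4/14 = 0.2857
≥5: (6 − 8.4)²/8.4 = 5.76/8.4 = 0.6857
Sum = 1.386

1.386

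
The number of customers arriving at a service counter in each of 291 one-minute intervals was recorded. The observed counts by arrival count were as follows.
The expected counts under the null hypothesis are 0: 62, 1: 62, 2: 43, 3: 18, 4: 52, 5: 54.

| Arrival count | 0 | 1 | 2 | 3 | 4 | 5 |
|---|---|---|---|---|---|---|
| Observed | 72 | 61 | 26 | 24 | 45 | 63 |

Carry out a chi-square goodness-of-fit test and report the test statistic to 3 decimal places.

12.792

cat         O        E   (O−E)²/E
0          72       62     1.6129
1          61       62     0.0161
2          26       43     6.7209
3          24       18     2.0000
4          45       52     0.9423
5          63       54     1.5000
Sum = 12.792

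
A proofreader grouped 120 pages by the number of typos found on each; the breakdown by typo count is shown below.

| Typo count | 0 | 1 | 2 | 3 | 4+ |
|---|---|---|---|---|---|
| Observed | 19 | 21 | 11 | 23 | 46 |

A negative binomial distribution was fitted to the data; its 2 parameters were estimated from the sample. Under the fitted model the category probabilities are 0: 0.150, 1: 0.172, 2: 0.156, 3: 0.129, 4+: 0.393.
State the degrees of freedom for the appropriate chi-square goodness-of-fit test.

2

There are k = 5 categories and 2 parameters estimated from the data, so df = 5 − 1 − 2 = 2.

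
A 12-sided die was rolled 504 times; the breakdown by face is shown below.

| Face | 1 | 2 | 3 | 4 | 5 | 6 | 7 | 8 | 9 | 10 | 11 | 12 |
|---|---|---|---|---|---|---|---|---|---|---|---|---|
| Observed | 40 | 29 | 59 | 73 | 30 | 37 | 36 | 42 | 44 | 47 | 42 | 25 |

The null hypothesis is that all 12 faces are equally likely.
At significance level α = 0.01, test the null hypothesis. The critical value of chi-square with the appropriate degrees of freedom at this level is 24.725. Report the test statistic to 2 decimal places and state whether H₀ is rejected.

46.33; reject

Expected count for each of the 12 categories: 504/12 = 42.
1: (40 − 42)²/42 = 4/42 = 0.095
2: (29 − 42)²/42 = 169/42 = 4.024
3: (59 − 42)²/42 = 289/42 = 6.881
4: (73 − 42)²/42 = 961/42 = 22.881
5: (30 − 42)²/42 = 144/42 = 3.429
6: (37 − 42)²/42 = 25/42 = 0.595
7: (36 − 42)²/42 = 36/42 = 0.857
8: (42 − 42)²/42 = 0/42 = 0.000
9: (44 − 42)²/42 = 4/42 = 0.095
10: (47 − 42)²/42 = 25/42 = 0.595
11: (42 − 42)²/42 = 0/42 = 0.000
12: (25 − 42)²/42 = 289/42 = 6.881
Sum = 46.33
df = 11. Since 46.33 > 24.725, we reject H₀.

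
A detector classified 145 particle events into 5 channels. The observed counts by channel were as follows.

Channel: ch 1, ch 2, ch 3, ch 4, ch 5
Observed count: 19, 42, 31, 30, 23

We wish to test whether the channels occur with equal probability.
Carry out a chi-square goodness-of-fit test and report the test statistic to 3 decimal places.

Under H₀ each category has probability 1/5, so each expected count is 145/5 = 29.
ch 1: (19 − 29)²/29 = 100/29 = 3.4483
ch 2: (42 − 29)²/29 = 169/29 = 5.8276
ch 3: (31 − 29)²/29 = 4/29 = 0.1379
ch 4: (30 − 29)²/29 = 1/29 = 0.0345
ch 5: (23 − 29)²/29 = 36/29 = 1.2414
Sum = 10.690

10.690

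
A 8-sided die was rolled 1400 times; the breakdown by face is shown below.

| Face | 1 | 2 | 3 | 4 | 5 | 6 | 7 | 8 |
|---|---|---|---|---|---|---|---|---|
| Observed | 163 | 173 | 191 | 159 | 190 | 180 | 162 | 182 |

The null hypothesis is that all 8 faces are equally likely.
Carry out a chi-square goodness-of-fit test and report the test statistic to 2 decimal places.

Expected count for each of the 8 categories: 1400/8 = 175.
1: (163 − 175)²/175 = 144/175 = 0.823
2: (173 − 175)²/175 = 4/175 = 0.023
3: (191 − 175)²/175 = 256/175 = 1.463
4: (159 − 175)²/175 = 256/175 = 1.463
5: (190 − 175)²/175 = 225/175 = 1.286
6: (180 − 175)²/175 = 25/175 = 0.143
7: (162 − 175)²/175 = 169/175 = 0.966
8: (182 − 175)²/175 = 49/175 = 0.280
Sum = 6.45

6.45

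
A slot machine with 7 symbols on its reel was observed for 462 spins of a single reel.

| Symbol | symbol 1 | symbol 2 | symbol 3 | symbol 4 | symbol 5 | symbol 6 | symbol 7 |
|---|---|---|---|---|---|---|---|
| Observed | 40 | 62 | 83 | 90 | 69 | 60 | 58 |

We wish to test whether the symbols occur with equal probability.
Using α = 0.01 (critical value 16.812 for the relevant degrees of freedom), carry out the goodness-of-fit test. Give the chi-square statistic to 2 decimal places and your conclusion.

25.24; reject

Under H₀ each category has probability 1/7, so each expected count is 462/7 = 66.
symbol 1: (40 − 66)²/66 = 676/66 = 10.242
symbol 2: (62 − 66)²/66 = 16/66 = 0.242
symbol 3: (83 − 66)²/66 = 289/66 = 4.379
symbol 4: (90 − 66)²/66 = 576/66 = 8.727
symbol 5: (69 − 66)²/66 = 9/66 = 0.136
symbol 6: (60 − 66)²/66 = 36/66 = 0.545
symbol 7: (58 − 66)²/66 = 64/66 = 0.970
Sum = 25.24
df = 6. Since 25.24 > 16.812, we reject H₀.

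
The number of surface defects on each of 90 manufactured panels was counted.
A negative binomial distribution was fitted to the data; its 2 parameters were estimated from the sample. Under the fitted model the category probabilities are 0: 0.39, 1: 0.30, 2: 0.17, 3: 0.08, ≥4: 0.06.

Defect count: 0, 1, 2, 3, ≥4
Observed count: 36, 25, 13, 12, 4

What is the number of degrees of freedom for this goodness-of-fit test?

There are k = 5 categories and 2 parameters estimated from the data, so df = 5 − 1 − 2 = 2.

2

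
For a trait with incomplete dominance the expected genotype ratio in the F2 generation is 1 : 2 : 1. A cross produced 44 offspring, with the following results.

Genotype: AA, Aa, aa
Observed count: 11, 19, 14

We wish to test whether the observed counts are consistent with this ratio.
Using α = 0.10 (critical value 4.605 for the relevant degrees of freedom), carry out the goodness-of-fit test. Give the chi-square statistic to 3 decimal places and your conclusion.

Ratio total = 4. Expected counts: 44×1/4 = 11, 44×2/4 = 22, 44×1/4 = 11.
AA: (11 − 11)²/11 = 0/11 = 0.0000
Aa: (19 − 22)²/22 = 9/22 = 0.4091
aa: (14 − 11)²/11 = 9/11 = 0.8182
Sum = 1.227
df = 2. Since 1.227 < 4.605, we do not reject H₀.

1.227; do not reject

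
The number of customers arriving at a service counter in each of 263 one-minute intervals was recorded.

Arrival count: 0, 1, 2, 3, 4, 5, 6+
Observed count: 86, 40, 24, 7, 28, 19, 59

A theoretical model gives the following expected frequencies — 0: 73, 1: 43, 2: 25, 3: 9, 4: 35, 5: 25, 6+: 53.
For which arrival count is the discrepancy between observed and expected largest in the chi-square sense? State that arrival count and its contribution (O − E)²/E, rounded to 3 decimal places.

0, 2.315

cat         O        E   (O−E)²/E
0          86       73     2.3151
1          40       43     0.2093
2          24       25     0.0400
3           7        9     0.4444
4          28       35     1.4000
5          19       25     1.4400
6+         59       53     0.6792
The largest term is for 0: 2.315.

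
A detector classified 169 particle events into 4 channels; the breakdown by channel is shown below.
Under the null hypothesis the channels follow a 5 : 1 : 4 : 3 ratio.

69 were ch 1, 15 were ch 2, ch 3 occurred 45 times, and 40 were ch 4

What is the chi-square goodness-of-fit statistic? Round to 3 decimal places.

Ratio total = 13. Expected counts: 169×5/13 = 65, 169×1/13 = 13, 169×4/13 = 52, 169×3/13 = 39.
χ² = (69−65)²/65 + (15−13)²/13 + (45−52)²/52 + (40−39)²/39
   = 0.2462 + 0.3077 + 0.9423 + 0.0256
Sum = 1.522

1.522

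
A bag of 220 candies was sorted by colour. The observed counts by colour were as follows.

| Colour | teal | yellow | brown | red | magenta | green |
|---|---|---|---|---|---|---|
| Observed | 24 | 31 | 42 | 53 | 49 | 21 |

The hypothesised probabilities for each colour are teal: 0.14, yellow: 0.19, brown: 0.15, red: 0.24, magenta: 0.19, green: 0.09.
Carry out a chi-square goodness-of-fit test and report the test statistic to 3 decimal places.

Expected counts E_i = n·p_i: 220×0.14 = 30.8, 220×0.19 = 41.8, 220×0.15 = 33, 220×0.24 = 52.8, 220×0.19 = 41.8, 220×0.09 = 19.8.
teal: (24 − 30.8)²/30.8 = 46.24/30.8 = 1.5013
yellow: (31 − 41.8)²/41.8 = 116.64/41.8 = 2.7904
brown: (42 − 33)²/33 = 81/33 = 2.4545
red: (53 − 52.8)²/52.8 = 0.04/52.8 = 0.0008
magenta: (49 − 41.8)²/41.8 = 51.84/41.8 = 1.2402
green: (21 − 19.8)²/19.8 = 1.44/19.8 = 0.0727
Sum = 8.060

8.060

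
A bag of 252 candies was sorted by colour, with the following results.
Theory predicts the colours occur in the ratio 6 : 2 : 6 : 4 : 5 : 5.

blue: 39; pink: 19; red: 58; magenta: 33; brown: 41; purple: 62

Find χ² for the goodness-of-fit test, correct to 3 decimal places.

11.546

Ratio total = 28. Expected counts: 252×6/28 = 54, 252×2/28 = 18, 252×6/28 = 54, 252×4/28 = 36, 252×5/28 = 45, 252×5/28 = 45.
blue: (39 − 54)²/54 = 225/54 = 4.1667
pink: (19 − 18)²/18 = 1/18 = 0.0556
red: (58 − 54)²/54 = 16/54 = 0.2963
magenta: (33 − 36)²/36 = 9/36 = 0.2500
brown: (41 − 45)²/45 = 16/45 = 0.3556
purple: (62 − 45)²/45 = 289/45 = 6.4222
Sum = 11.546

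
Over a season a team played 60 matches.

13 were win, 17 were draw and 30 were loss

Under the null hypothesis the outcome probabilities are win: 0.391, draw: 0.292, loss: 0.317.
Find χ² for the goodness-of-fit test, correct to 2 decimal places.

Expected counts E_i = n·p_i: 60×0.391 = 23.46, 60×0.292 = 17.52, 60×0.317 = 19.02.
win: (13 − 23.46)²/23.46 = 109.4116/23.46 = 4.664
draw: (17 − 17.52)²/17.52 = 0.2704/17.52 = 0.015
loss: (30 − 19.02)²/19.02 = 120.5604/19.02 = 6.339
Sum = 11.02

11.02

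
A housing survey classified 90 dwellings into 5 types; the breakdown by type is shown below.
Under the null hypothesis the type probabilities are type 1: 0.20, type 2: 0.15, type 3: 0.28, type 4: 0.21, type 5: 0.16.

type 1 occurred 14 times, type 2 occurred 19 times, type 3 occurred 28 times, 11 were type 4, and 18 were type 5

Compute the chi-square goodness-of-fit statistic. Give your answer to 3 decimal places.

Expected counts E_i = n·p_i: 90×0.20 = 18, 90×0.15 = 13.5, 90×0.28 = 25.2, 90×0.21 = 18.9, 90×0.16 = 14.4.
cat         O        E   (O−E)²/E
type 1     14       18     0.8889
type 2     19     13.5     2.2407
type 3     28     25.2     0.3111
type 4     11     18.9     3.3021
type 5     18     14.4     0.9000
Sum = 7.643

7.643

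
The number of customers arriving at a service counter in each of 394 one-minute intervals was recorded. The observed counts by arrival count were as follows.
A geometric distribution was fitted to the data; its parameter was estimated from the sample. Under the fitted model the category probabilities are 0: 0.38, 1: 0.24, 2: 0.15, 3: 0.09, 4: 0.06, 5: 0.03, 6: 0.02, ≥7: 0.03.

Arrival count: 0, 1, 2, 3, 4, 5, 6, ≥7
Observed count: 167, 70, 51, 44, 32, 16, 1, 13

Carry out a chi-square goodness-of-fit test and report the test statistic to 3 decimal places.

22.100

Expected counts E_i = n·p_i: 394×0.38 = 149.72, 394×0.24 = 94.56, 394×0.15 = 59.1, 394×0.09 = 35.46, 394×0.06 = 23.64, 394×0.03 = 11.82, 394×0.02 = 7.88, 394×0.03 = 11.82.
0: (167 − 149.72)²/149.72 = 298.5984/149.72 = 1.9944
1: (70 − 94.56)²/94.56 = 603.1936/94.56 = 6.3790
2: (51 − 59.1)²/59.1 = 65.61/59.1 = 1.1102
3: (44 − 35.46)²/35.46 = 72.9316/35.46 = 2.0567
4: (32 − 23.64)²/23.64 = 69.8896/23.64 = 2.9564
5: (16 − 11.82)²/11.82 = 17.4724/11.82 = 1.4782
6: (1 − 7.88)²/7.88 = 47.3344/7.88 = 6.0069
≥7: (13 − 11.82)²/11.82 = 1.3924/11.82 = 0.1178
Sum = 22.100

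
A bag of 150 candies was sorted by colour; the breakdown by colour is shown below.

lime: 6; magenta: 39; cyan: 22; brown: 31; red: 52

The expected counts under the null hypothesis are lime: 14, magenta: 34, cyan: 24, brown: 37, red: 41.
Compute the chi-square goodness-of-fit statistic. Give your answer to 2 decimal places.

cat          O        E   (O−E)²/E
lime         6       14      4.571
magenta     39       34      0.735
cyan        22       24      0.167
brown       31       37      0.973
red         52       41      2.951
Sum = 9.40

9.40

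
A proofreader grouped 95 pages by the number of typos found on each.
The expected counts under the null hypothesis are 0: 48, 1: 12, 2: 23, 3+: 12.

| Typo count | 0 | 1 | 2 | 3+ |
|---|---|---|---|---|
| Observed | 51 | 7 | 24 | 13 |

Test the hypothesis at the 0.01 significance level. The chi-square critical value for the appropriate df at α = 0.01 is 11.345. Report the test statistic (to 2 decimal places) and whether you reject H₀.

χ² = (51−48)²/48 + (7−12)²/12 + (24−23)²/23 + (13−12)²/12
   = 0.188 + 2.083 + 0.043 + 0.083
Sum = 2.40
df = 3. Since 2.40 < 11.345, we do not reject H₀.

2.40; do not reject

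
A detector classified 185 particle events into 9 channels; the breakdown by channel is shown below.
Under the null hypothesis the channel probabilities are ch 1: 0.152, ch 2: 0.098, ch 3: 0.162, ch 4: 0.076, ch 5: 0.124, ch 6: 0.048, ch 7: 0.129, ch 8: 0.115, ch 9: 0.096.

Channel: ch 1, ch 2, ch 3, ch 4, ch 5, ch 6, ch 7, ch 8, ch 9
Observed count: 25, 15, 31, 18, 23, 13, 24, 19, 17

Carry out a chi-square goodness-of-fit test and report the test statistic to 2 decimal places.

4.21

Expected counts E_i = n·p_i: 185×0.152 = 28.12, 185×0.098 = 18.13, 185×0.162 = 29.97, 185×0.076 = 14.06, 185×0.124 = 22.94, 185×0.048 = 8.88, 185×0.129 = 23.865, 185×0.115 = 21.275, 185×0.096 = 17.76.
cat         O        E   (O−E)²/E
ch 1       25    28.12      0.346
ch 2       15    18.13      0.540
ch 3       31    29.97      0.035
ch 4       18    14.06      1.104
ch 5       23    22.94      0.000
ch 6       13     8.88      1.912
ch 7       24   23.865      0.001
ch 8       19   21.275      0.243
ch 9       17    17.76      0.033
Sum = 4.21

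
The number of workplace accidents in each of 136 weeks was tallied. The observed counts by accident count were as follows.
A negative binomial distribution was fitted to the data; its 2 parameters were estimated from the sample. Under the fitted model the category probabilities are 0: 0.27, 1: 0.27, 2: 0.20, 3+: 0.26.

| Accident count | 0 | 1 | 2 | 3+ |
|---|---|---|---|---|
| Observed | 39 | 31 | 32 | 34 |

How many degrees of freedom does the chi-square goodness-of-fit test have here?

There are k = 4 categories and 2 parameters estimated from the data, so df = 4 − 1 − 2 = 1.

1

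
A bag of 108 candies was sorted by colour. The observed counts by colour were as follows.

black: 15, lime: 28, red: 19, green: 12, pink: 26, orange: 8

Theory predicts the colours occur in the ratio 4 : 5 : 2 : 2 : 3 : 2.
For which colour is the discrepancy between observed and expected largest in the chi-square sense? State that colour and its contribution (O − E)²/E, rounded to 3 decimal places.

Ratio total = 18. Expected counts: 108×4/18 = 24, 108×5/18 = 30, 108×2/18 = 12, 108×2/18 = 12, 108×3/18 = 18, 108×2/18 = 12.
χ² = (15−24)²/24 + (28−30)²/30 + (19−12)²/12 + (12−12)²/12 + (26−18)²/18 + (8−12)²/12
   = 3.3750 + 0.1333 + 4.0833 + 0.0000 + 3.5556 + 1.3333
The largest term is for red: 4.083.

red, 4.083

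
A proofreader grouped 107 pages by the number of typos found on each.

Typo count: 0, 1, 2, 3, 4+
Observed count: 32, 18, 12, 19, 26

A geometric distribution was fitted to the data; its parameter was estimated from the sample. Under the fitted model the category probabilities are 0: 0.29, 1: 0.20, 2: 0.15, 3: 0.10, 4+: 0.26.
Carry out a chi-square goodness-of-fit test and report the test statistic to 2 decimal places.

8.15

Expected counts E_i = n·p_i: 107×0.29 = 31.03, 107×0.20 = 21.4, 107×0.15 = 16.05, 107×0.10 = 10.7, 107×0.26 = 27.82.
cat         O        E   (O−E)²/E
0          32    31.03      0.030
1          18     21.4      0.540
2          12    16.05      1.022
3          19     10.7      6.438
4+         26    27.82      0.119
Sum = 8.15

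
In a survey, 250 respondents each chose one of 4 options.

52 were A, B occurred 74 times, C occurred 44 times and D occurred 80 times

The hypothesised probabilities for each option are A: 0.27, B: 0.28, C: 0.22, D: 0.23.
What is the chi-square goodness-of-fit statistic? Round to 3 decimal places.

Expected counts E_i = n·p_i: 250×0.27 = 67.5, 250×0.28 = 70, 250×0.22 = 55, 250×0.23 = 57.5.
cat         O        E   (O−E)²/E
A          52     67.5     3.5593
B          74       70     0.2286
C          44       55     2.2000
D          80     57.5     8.8043
Sum = 14.792

14.792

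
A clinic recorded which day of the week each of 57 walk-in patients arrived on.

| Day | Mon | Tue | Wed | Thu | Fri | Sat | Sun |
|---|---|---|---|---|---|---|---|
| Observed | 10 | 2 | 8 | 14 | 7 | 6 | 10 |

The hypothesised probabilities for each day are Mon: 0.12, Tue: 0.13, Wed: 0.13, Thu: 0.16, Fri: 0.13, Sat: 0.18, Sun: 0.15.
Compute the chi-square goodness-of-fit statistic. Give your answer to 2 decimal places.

10.11

Expected counts E_i = n·p_i: 57×0.12 = 6.84, 57×0.13 = 7.41, 57×0.13 = 7.41, 57×0.16 = 9.12, 57×0.13 = 7.41, 57×0.18 = 10.26, 57×0.15 = 8.55.
cat         O        E   (O−E)²/E
Mon        10     6.84      1.460
Tue         2     7.41      3.950
Wed         8     7.41      0.047
Thu        14     9.12      2.611
Fri         7     7.41      0.023
Sat         6    10.26      1.769
Sun        10     8.55      0.246
Sum = 10.11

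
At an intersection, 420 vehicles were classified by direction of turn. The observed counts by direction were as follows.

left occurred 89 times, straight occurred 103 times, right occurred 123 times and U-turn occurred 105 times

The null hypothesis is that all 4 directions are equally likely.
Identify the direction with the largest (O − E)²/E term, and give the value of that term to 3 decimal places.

Expected count for each of the 4 categories: 420/4 = 105.
left: (89 − 105)²/105 = 256/105 = 2.4381
straight: (103 − 105)²/105 = 4/105 = 0.0381
right: (123 − 105)²/105 = 324/105 = 3.0857
U-turn: (105 − 105)²/105 = 0/105 = 0.0000
The largest term is for right: 3.086.

right, 3.086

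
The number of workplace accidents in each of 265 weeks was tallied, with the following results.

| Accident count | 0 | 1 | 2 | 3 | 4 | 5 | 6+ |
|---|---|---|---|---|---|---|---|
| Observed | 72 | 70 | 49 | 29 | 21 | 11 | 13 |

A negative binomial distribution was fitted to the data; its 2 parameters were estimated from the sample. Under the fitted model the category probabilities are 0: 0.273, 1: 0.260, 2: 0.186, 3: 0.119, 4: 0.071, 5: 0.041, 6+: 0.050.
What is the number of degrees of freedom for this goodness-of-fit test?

There are k = 7 categories and 2 parameters estimated from the data, so df = 7 − 1 − 2 = 4.

4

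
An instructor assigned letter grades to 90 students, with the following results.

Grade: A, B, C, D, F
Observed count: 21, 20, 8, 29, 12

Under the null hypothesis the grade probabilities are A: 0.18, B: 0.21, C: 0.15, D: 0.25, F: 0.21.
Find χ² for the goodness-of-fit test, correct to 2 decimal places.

Expected counts E_i = n·p_i: 90×0.18 = 16.2, 90×0.21 = 18.9, 90×0.15 = 13.5, 90×0.25 = 22.5, 90×0.21 = 18.9.
χ² = (21−16.2)²/16.2 + (20−18.9)²/18.9 + (8−13.5)²/13.5 + (29−22.5)²/22.5 + (12−18.9)²/18.9
   = 1.422 + 0.064 + 2.241 + 1.878 + 2.519
Sum = 8.12

8.12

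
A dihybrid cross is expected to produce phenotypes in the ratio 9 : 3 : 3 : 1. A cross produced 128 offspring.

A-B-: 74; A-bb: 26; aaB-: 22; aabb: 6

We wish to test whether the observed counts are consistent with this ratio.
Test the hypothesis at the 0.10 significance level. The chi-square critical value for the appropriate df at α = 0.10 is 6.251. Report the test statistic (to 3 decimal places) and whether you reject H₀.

Ratio total = 16. Expected counts: 128×9/16 = 72, 128×3/16 = 24, 128×3/16 = 24, 128×1/16 = 8.
cat         O        E   (O−E)²/E
A-B-       74       72     0.0556
A-bb       26       24     0.1667
aaB-       22       24     0.1667
aabb        6        8     0.5000
Sum = 0.889
df = 3. Since 0.889 < 6.251, we do not reject H₀.

0.889; do not reject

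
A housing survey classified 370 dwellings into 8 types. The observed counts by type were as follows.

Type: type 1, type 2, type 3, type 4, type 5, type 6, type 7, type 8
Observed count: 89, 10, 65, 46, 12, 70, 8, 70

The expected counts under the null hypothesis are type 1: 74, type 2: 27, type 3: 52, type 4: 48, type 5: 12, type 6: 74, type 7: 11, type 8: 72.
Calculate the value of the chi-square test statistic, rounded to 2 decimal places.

18.17

cat         O        E   (O−E)²/E
type 1     89       74      3.041
type 2     10       27     10.704
type 3     65       52      3.250
type 4     46       48      0.083
type 5     12       12      0.000
type 6     70       74      0.216
type 7      8       11      0.818
type 8     70       72      0.056
Sum = 18.17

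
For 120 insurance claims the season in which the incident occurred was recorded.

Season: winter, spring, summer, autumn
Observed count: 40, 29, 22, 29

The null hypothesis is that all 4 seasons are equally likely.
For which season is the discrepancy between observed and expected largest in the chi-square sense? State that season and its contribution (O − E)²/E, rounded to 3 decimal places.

Under H₀ each category has probability 1/4, so each expected count is 120/4 = 30.
cat         O        E   (O−E)²/E
winter     40       30     3.3333
spring     29       30     0.0333
summer     22       30     2.1333
autumn     29       30     0.0333
The largest term is for winter: 3.333.

winter, 3.333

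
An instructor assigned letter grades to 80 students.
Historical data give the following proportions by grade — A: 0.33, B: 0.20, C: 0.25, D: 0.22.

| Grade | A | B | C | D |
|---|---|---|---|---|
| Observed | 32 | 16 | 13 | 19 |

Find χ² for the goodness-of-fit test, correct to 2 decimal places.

3.75

Expected counts E_i = n·p_i: 80×0.33 = 26.4, 80×0.20 = 16, 80×0.25 = 20, 80×0.22 = 17.6.
cat         O        E   (O−E)²/E
A          32     26.4      1.188
B          16       16      0.000
C          13       20      2.450
D          19     17.6      0.111
Sum = 3.75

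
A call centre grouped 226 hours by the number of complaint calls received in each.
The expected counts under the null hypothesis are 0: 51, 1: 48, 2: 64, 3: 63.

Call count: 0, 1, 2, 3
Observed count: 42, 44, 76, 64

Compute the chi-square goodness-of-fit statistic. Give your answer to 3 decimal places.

4.187

χ² = (42−51)²/51 + (44−48)²/48 + (76−64)²/64 + (64−63)²/63
   = 1.5882 + 0.3333 + 2.2500 + 0.0159
Sum = 4.187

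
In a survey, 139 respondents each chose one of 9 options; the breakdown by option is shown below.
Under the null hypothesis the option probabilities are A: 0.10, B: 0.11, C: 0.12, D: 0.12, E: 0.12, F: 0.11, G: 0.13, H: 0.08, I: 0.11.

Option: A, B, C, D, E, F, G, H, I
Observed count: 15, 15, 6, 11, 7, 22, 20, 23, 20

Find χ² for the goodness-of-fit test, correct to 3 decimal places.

Expected counts E_i = n·p_i: 139×0.10 = 13.9, 139×0.11 = 15.29, 139×0.12 = 16.68, 139×0.12 = 16.68, 139×0.12 = 16.68, 139×0.11 = 15.29, 139×0.13 = 18.07, 139×0.08 = 11.12, 139×0.11 = 15.29.
A: (15 − 13.9)²/13.9 = 1.21/13.9 = 0.0871
B: (15 − 15.29)²/15.29 = 0.0841/15.29 = 0.0055
C: (6 − 16.68)²/16.68 = 114.0624/16.68 = 6.8383
D: (11 − 16.68)²/16.68 = 32.2624/16.68 = 1.9342
E: (7 − 16.68)²/16.68 = 93.7024/16.68 = 5.6176
F: (22 − 15.29)²/15.29 = 45.0241/15.29 = 2.9447
G: (20 − 18.07)²/18.07 = 3.7249/18.07 = 0.2061
H: (23 − 11.12)²/11.12 = 141.1344/11.12 = 12.6919
I: (20 − 15.29)²/15.29 = 22.1841/15.29 = 1.4509
Sum = 31.776

31.776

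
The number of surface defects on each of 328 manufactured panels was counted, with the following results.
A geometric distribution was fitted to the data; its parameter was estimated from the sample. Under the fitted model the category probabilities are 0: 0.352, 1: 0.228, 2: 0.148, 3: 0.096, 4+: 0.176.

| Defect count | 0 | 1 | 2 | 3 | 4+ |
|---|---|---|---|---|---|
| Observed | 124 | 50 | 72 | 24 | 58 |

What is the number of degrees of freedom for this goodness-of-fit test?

3

There are k = 5 categories and 1 parameter estimated from the data, so df = 5 − 1 − 1 = 3.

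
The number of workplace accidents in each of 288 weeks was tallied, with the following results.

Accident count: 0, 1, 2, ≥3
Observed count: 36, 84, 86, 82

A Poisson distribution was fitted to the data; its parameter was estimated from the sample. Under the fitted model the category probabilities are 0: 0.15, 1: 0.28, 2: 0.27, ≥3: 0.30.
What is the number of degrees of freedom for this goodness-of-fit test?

There are k = 4 categories and 1 parameter estimated from the data, so df = 4 − 1 − 1 = 2.

2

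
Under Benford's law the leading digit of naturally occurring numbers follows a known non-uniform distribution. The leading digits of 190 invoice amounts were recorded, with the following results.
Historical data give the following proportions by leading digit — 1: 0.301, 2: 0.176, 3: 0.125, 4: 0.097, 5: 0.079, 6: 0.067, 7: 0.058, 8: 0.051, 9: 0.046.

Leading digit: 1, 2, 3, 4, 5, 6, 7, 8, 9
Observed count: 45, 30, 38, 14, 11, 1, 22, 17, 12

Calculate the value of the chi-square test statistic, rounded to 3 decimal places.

Expected counts E_i = n·p_i: 190×0.301 = 57.19, 190×0.176 = 33.44, 190×0.125 = 23.75, 190×0.097 = 18.43, 190×0.079 = 15.01, 190×0.067 = 12.73, 190×0.058 = 11.02, 190×0.051 = 9.69, 190×0.046 = 8.74.
cat         O        E   (O−E)²/E
1          45    57.19     2.5983
2          30    33.44     0.3539
3          38    23.75     8.5500
4          14    18.43     1.0648
5          11    15.01     1.0713
6           1    12.73    10.8086
7          22    11.02    10.9401
8          17     9.69     5.5146
9          12     8.74     1.2160
Sum = 42.118

42.118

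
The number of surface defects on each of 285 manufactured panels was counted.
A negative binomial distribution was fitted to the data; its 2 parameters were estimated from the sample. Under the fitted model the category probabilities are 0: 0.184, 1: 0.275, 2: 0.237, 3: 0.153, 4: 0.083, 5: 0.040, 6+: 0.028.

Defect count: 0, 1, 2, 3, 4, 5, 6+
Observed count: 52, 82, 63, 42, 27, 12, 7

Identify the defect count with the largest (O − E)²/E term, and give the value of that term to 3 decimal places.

Expected counts E_i = n·p_i: 285×0.184 = 52.44, 285×0.275 = 78.375, 285×0.237 = 67.545, 285×0.153 = 43.605, 285×0.083 = 23.655, 285×0.040 = 11.4, 285×0.028 = 7.98.
χ² = (52−52.44)²/52.44 + (82−78.375)²/78.375 + (63−67.545)²/67.545 + (42−43.605)²/43.605 + (27−23.655)²/23.655 + (12−11.4)²/11.4 + (7−7.98)²/7.98
   = 0.0037 + 0.1677 + 0.3058 + 0.0591 + 0.4730 + 0.0316 + 0.1204
The largest term is for 4: 0.473.

4, 0.473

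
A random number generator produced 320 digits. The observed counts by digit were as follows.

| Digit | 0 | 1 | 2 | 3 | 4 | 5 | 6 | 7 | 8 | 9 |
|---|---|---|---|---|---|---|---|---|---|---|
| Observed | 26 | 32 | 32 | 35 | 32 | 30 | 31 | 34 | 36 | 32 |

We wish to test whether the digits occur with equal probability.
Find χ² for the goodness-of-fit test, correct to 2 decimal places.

Expected count for each of the 10 categories: 320/10 = 32.
0: (26 − 32)²/32 = 36/32 = 1.125
1: (32 − 32)²/32 = 0/32 = 0.000
2: (32 − 32)²/32 = 0/32 = 0.000
3: (35 − 32)²/32 = 9/32 = 0.281
4: (32 − 32)²/32 = 0/32 = 0.000
5: (30 − 32)²/32 = 4/32 = 0.125
6: (31 − 32)²/32 = 1/32 = 0.031
7: (34 − 32)²/32 = 4/32 = 0.125
8: (36 − 32)²/32 = 16/32 = 0.500
9: (32 − 32)²/32 = 0/32 = 0.000
Sum = 2.19

2.19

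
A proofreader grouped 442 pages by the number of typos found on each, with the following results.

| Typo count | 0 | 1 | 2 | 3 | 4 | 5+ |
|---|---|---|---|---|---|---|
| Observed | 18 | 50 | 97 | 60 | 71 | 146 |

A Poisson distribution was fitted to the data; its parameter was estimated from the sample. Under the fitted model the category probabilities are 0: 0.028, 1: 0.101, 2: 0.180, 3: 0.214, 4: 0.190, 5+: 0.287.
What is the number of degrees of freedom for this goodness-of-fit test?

There are k = 6 categories and 1 parameter estimated from the data, so df = 6 − 1 − 1 = 4.

4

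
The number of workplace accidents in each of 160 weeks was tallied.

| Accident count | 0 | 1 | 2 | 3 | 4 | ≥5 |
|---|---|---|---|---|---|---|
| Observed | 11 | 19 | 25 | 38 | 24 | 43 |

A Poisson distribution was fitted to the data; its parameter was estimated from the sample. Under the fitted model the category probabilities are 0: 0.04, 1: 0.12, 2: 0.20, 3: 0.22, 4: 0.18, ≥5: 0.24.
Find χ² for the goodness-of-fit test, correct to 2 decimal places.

Expected counts E_i = n·p_i: 160×0.04 = 6.4, 160×0.12 = 19.2, 160×0.20 = 32, 160×0.22 = 35.2, 160×0.18 = 28.8, 160×0.24 = 38.4.
cat         O        E   (O−E)²/E
0          11      6.4      3.306
1          19     19.2      0.002
2          25       32      1.531
3          38     35.2      0.223
4          24     28.8      0.800
≥5         43     38.4      0.551
Sum = 6.41

6.41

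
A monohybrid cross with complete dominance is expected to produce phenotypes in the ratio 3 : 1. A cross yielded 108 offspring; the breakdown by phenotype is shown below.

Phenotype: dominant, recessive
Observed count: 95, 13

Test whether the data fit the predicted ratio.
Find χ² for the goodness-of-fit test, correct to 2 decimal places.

Ratio total = 4. Expected counts: 108×3/4 = 81, 108×1/4 = 27.
dominant: (95 − 81)²/81 = 196/81 = 2.420
recessive: (13 − 27)²/27 = 196/27 = 7.259
Sum = 9.68

9.68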